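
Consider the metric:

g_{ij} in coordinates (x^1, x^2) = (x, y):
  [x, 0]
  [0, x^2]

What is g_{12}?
With x^1 = x, x^2 = y, g_{12} = g_{xy} is the row-1, column-2 entry of the matrix.
g_{12} = 0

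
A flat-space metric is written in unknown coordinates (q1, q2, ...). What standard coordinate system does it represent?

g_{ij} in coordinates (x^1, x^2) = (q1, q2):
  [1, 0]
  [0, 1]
All components are constant and the metric is the identity, i.e. orthonormal rectilinear coordinates.
Cartesian (2D) coordinates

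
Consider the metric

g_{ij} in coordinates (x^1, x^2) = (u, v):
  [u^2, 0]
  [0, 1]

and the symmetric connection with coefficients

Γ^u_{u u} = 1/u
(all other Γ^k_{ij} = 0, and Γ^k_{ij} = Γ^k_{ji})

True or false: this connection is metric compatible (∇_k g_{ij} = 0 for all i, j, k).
Using ∇_k g_{ij} = ∂_k g_{ij} - Γ^m_{ki} g_{mj} - Γ^m_{kj} g_{im}:
e.g. ∇_u g_{uu} = (2*u) - (u) - (u) = 0
Every component ∇_k g_{ij} vanishes: the connection is metric compatible.
True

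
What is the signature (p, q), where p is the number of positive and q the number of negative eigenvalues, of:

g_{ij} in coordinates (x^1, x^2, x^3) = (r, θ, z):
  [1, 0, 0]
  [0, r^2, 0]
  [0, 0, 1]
The metric is diagonal, so its eigenvalues are the diagonal entries: 1, r^2, 1 (at a generic point, where coordinate-dependent entries are positive).
3 positive, 0 negative.
(3, 0) - Riemannian (positive definite)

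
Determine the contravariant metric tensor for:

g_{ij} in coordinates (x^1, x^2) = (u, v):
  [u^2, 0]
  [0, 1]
The metric is diagonal, so g^{ij} is diagonal with entries 1/g_{ii}: diag(1/(u^2), 1).
g^{ij}:
  [1/u^2, 0]
  [0, 1]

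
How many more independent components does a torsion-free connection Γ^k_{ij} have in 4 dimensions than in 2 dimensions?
Independent components in n dimensions: n × n(n+1)/2 = n^2(n+1)/2.
4D: 4 × 10 = 40
2D: 2 × 3 = 6
Difference = 40 - 6 = 34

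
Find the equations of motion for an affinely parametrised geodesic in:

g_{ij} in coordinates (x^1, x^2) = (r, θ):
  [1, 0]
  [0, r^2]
Geodesic equation: d^2x^k/dλ^2 + Γ^k_{ij} (dx^i/dλ)(dx^j/dλ) = 0.
Non-zero Christoffel symbols:
Γ^r_{θ θ} = -r
Γ^θ_{r θ} = 1/r
Substituting (the symmetric pair Γ^k_{ij}, Γ^k_{ji} combines into a factor 2):
d^2r/dλ^2 - r (dθ/dλ)^2 = 0
d^2θ/dλ^2 + (2/r) (dr/dλ)(dθ/dλ) = 0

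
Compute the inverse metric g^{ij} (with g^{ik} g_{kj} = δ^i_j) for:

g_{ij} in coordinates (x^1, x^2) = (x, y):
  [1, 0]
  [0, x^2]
The metric is diagonal, so g^{ij} is diagonal with entries 1/g_{ii}: diag(1, 1/(x^2)).
g^{ij}:
  [1, 0]
  [0, 1/x^2]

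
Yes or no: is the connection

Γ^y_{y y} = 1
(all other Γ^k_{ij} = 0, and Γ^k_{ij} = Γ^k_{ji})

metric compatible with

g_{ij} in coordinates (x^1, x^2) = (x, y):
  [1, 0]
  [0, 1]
Using ∇_k g_{ij} = ∂_k g_{ij} - Γ^m_{ki} g_{mj} - Γ^m_{kj} g_{im}:
∇_y g_{yy} = (0) - (1) - (1) = -2 ≠ 0
So the connection is not metric compatible (it is not the Levi-Civita connection).
No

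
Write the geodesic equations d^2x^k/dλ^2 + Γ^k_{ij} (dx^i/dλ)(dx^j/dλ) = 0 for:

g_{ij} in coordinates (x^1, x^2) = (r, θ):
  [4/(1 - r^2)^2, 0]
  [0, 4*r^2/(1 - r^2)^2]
Geodesic equation: d^2x^k/dλ^2 + Γ^k_{ij} (dx^i/dλ)(dx^j/dλ) = 0.
Non-zero Christoffel symbols:
Γ^r_{r r} = 2*r/(1 - r^2)
Γ^r_{θ θ} = (r^3 + r)/(r^2 - 1)
Γ^θ_{r θ} = (-r^2 - 1)/(r^3 - r)
Substituting (the symmetric pair Γ^k_{ij}, Γ^k_{ji} combines into a factor 2):
d^2r/dλ^2 + (2*r/(1 - r^2)) (dr/dλ)^2 + ((r^3 + r)/(r^2 - 1)) (dθ/dλ)^2 = 0
d^2θ/dλ^2 + ((-2*r^2 - 2)/(r^3 - r)) (dr/dλ)(dθ/dλ) = 0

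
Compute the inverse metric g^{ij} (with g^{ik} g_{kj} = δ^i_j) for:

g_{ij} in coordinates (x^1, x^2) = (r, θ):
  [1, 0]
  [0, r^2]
The metric is diagonal, so g^{ij} is diagonal with entries 1/g_{ii}: diag(1, 1/(r^2)).
g^{ij}:
  [1, 0]
  [0, 1/r^2]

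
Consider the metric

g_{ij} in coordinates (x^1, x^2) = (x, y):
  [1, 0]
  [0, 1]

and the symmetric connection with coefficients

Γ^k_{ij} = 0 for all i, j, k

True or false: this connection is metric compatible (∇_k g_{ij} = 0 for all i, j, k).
Using ∇_k g_{ij} = ∂_k g_{ij} - Γ^m_{ki} g_{mj} - Γ^m_{kj} g_{im}:
e.g. ∇_x g_{yy} = (0) - (0) - (0) = 0
Every component ∇_k g_{ij} vanishes: the connection is metric compatible.
True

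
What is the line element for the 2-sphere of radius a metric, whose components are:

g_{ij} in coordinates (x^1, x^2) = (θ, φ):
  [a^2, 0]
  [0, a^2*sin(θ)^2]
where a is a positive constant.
ds^2 = g_{ij} dx^i dx^j; only the non-zero components contribute.
ds^2 = a^2 dθ^2 + a^2*sin(θ)^2 dφ^2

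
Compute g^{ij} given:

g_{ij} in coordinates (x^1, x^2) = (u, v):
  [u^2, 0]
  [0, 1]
The metric is diagonal, so g^{ij} is diagonal with entries 1/g_{ii}: diag(1/(u^2), 1).
g^{ij}:
  [1/u^2, 0]
  [0, 1]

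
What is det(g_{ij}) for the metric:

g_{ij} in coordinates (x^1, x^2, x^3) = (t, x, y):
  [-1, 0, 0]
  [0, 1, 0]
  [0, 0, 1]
Diagonal metric: det(g) = g_{11}·g_{22}·g_{33}
= (-1)·(1)·(1)
det(g) = -1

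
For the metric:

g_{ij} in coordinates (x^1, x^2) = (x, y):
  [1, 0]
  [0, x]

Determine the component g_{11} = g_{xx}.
With x^1 = x, x^2 = y, g_{11} = g_{xx} is the row-1, column-1 entry of the matrix.
g_{11} = 1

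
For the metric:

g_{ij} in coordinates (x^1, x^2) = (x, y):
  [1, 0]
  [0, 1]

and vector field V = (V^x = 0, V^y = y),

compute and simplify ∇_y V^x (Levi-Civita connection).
All Christoffel symbols are zero.
∇_y V^x = ∂_y V^x + Γ^x_{y j} V^j
  = (0) + (0)(0) + (0)(y)
  = 0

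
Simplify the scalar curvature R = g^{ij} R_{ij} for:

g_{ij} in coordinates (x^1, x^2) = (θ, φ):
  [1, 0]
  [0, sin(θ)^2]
Non-zero Christoffel symbols (Γ^k_{ij} = Γ^k_{ji}):
Γ^θ_{φ φ} = -sin(2*θ)/2
Γ^φ_{θ φ} = 1/tan(θ)
Ricci tensor (R_{ij} = R^k_{ikj}): R_{θθ} = 1, R_{θφ} = 0, R_{φφ} = sin(θ)^2
Inverse metric: g^{θθ} = 1, g^{φφ} = 1/sin(θ)^2
R = g^{ij} R_{ij} = (1)(1) + (1/sin(θ)^2)(sin(θ)^2) = 2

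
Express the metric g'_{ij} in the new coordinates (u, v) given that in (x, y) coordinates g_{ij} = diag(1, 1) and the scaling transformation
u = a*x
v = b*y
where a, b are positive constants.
Invert the transformation: x = u/a, y = v/b
g'_{ij} = (∂x^k/∂x'^i)(∂x^l/∂x'^j) g_{kl}; with g_{kl} = δ_{kl} this is Σ_k (∂x^k/∂x'^i)(∂x^k/∂x'^j).
Jacobian: ∂x/∂u = 1/a, ∂x/∂v = 0, ∂y/∂u = 0, ∂y/∂v = 1/b
g'_{uu} = (1/a)(1/a) + (0)(0) = 1/a^2
g'_{uv} = (1/a)(0) + (0)(1/b) = 0
g'_{vv} = (0)(0) + (1/b)(1/b) = 1/b^2
g'_{ij} = diag(1/a^2, 1/b^2)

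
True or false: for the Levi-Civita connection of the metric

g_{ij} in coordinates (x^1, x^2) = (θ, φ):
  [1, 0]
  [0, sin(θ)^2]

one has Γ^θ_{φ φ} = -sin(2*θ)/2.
Γ^θ_{φ φ} = (1/2) g^{θθ} (∂_φ g_{θφ} + ∂_φ g_{θφ} - ∂_θ g_{φφ}) = (1/2)(1)((0) + (0) - (sin(2*θ))) = -sin(2*θ)/2
This equals the proposed value -sin(2*θ)/2.
True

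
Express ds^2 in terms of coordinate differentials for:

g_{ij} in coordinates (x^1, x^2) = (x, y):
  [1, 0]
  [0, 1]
ds^2 = g_{ij} dx^i dx^j; only the non-zero components contribute.
ds^2 = dx^2 + dy^2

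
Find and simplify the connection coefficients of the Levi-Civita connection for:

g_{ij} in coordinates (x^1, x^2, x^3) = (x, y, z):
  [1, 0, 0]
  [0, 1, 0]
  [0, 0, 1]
Using Γ^k_{ij} = (1/2) g^{km} (∂_i g_{mj} + ∂_j g_{mi} - ∂_m g_{ij}); the metric is diagonal, so only the m = k term contributes.
Every metric component is constant, so all ∂_m g_{ij} = 0 and every Christoffel symbol vanishes.
All Christoffel symbols are zero.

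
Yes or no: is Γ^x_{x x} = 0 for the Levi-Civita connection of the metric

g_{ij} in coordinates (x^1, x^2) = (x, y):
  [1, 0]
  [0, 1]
Γ^x_{x x} = (1/2) g^{xx} (∂_x g_{xx} + ∂_x g_{xx} - ∂_x g_{xx}) = (1/2)(1)((0) + (0) - (0)) = 0
This equals the proposed value 0.
Yes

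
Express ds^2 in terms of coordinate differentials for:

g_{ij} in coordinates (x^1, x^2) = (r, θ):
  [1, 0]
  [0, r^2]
ds^2 = g_{ij} dx^i dx^j; only the non-zero components contribute.
ds^2 = dr^2 + r^2 dθ^2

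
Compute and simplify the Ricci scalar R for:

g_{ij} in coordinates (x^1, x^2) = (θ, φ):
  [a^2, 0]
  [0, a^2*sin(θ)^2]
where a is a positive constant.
Non-zero Christoffel symbols (Γ^k_{ij} = Γ^k_{ji}):
Γ^θ_{φ φ} = -sin(2*θ)/2
Γ^φ_{θ φ} = 1/tan(θ)
Ricci tensor (R_{ij} = R^k_{ikj}): R_{θθ} = 1, R_{θφ} = 0, R_{φφ} = sin(θ)^2
Inverse metric: g^{θθ} = 1/a^2, g^{φφ} = 1/(a^2*sin(θ)^2)
R = g^{ij} R_{ij} = (1/a^2)(1) + (1/(a^2*sin(θ)^2))(sin(θ)^2) = 2/a^2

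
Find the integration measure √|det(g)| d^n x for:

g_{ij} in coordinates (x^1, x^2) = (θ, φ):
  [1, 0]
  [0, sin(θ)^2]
det(g) = sin(θ)^2
√|det(g)| = sin(θ) (taking 0 < θ < π so that |sin(θ)| = sin(θ))
Volume element: dV = sin(θ) dθ dφ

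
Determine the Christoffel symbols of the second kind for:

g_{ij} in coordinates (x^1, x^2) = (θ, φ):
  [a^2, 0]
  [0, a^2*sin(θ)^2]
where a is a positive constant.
Using Γ^k_{ij} = (1/2) g^{km} (∂_i g_{mj} + ∂_j g_{mi} - ∂_m g_{ij}); the metric is diagonal, so only the m = k term contributes.
Non-zero symbols (using the symmetry Γ^k_{ij} = Γ^k_{ji}):
Γ^θ_{φ φ} = (1/2) g^{θθ} (∂_φ g_{θφ} + ∂_φ g_{θφ} - ∂_θ g_{φφ}) = (1/2)(1/a^2)((0) + (0) - (a^2*sin(2*θ))) = -sin(2*θ)/2
Γ^φ_{θ φ} = (1/2) g^{φφ} (∂_θ g_{φφ} + ∂_φ g_{φθ} - ∂_φ g_{θφ}) = (1/2)(1/(a^2*sin(θ)^2))((a^2*sin(2*θ)) + (0) - (0)) = 1/tan(θ)
All other Christoffel symbols are zero.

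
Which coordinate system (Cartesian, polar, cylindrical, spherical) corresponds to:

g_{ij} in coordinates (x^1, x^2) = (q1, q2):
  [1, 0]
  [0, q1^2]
The line element ds^2 = dq1^2 + q1^2 dq2^2 is dr^2 + r^2 dθ^2 with q1 = r, q2 = θ.
polar coordinates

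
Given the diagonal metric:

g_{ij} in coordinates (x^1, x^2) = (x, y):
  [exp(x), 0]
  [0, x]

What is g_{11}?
With x^1 = x, x^2 = y, g_{11} = g_{xx} is the row-1, column-1 entry of the matrix.
g_{11} = exp(x)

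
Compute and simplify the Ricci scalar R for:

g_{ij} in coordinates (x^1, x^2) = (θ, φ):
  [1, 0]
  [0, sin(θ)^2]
Non-zero Christoffel symbols (Γ^k_{ij} = Γ^k_{ji}):
Γ^θ_{φ φ} = -sin(2*θ)/2
Γ^φ_{θ φ} = 1/tan(θ)
Ricci tensor (R_{ij} = R^k_{ikj}): R_{θθ} = 1, R_{θφ} = 0, R_{φφ} = sin(θ)^2
Inverse metric: g^{θθ} = 1, g^{φφ} = 1/sin(θ)^2
R = g^{ij} R_{ij} = (1)(1) + (1/sin(θ)^2)(sin(θ)^2) = 2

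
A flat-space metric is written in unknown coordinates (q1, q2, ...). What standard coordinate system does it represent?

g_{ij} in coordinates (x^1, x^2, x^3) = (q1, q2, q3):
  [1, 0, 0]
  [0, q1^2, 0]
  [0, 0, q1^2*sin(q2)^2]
The line element ds^2 = dq1^2 + q1^2 dq2^2 + q1^2 sin(q2)^2 dq3^2 is dr^2 + r^2 dθ^2 + r^2 sin(θ)^2 dφ^2 with q1 = r, q2 = θ, q3 = φ.
spherical coordinates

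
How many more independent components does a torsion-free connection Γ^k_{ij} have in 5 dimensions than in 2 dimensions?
Independent components in n dimensions: n × n(n+1)/2 = n^2(n+1)/2.
5D: 5 × 15 = 75
2D: 2 × 3 = 6
Difference = 75 - 6 = 69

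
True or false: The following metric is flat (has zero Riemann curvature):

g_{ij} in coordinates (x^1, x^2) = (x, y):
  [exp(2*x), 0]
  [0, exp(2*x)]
Non-zero Christoffel symbols:
Γ^x_{x x} = 1
Γ^x_{y y} = -1
Γ^y_{x y} = 1
Ricci tensor: R_{xx} = 0, R_{xy} = 0, R_{yy} = 0
All R_{ij} vanish; in 2 dimensions the Riemann tensor is fully determined by the Ricci tensor, so R^i_{jkl} = 0: the metric is flat (curvilinear coordinates on flat space).
True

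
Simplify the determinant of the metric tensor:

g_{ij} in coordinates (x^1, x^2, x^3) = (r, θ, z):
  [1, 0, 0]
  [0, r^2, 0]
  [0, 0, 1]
Diagonal metric: det(g) = g_{11}·g_{22}·g_{33}
= (1)·(r^2)·(1)
det(g) = r^2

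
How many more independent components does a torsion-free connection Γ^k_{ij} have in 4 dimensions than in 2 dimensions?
Independent components in n dimensions: n × n(n+1)/2 = n^2(n+1)/2.
4D: 4 × 10 = 40
2D: 2 × 3 = 6
Difference = 40 - 6 = 34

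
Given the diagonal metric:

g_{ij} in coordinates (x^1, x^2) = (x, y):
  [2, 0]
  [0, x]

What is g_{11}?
With x^1 = x, x^2 = y, g_{11} = g_{xx} is the row-1, column-1 entry of the matrix.
g_{11} = 2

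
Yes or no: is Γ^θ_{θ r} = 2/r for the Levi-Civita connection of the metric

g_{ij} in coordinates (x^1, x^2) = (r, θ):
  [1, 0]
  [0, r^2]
Γ^θ_{θ r} = (1/2) g^{θθ} (∂_θ g_{θr} + ∂_r g_{θθ} - ∂_θ g_{θr}) = (1/2)(1/r^2)((0) + (2*r) - (0)) = 1/r
This differs from the proposed value 2/r.
No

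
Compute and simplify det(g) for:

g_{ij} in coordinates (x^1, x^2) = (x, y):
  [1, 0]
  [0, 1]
For a 2×2 metric: det(g) = g_{11}·g_{22} - g_{12}·g_{21}
= (1)·(1) - (0)·(0)
= 1 - 0
det(g) = 1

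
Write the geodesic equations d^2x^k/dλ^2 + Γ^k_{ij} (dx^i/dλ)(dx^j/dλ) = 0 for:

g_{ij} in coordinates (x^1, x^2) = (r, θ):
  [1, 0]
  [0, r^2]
Geodesic equation: d^2x^k/dλ^2 + Γ^k_{ij} (dx^i/dλ)(dx^j/dλ) = 0.
Non-zero Christoffel symbols:
Γ^r_{θ θ} = -r
Γ^θ_{r θ} = 1/r
Substituting (the symmetric pair Γ^k_{ij}, Γ^k_{ji} combines into a factor 2):
d^2r/dλ^2 - r (dθ/dλ)^2 = 0
d^2θ/dλ^2 + (2/r) (dr/dλ)(dθ/dλ) = 0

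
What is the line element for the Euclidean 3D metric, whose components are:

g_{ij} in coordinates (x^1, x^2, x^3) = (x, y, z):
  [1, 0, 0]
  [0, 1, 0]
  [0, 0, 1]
ds^2 = g_{ij} dx^i dx^j; only the non-zero components contribute.
ds^2 = dx^2 + dy^2 + dz^2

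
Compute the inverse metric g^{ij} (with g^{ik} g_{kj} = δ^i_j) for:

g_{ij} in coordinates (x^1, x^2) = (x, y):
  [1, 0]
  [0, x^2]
The metric is diagonal, so g^{ij} is diagonal with entries 1/g_{ii}: diag(1, 1/(x^2)).
g^{ij}:
  [1, 0]
  [0, 1/x^2]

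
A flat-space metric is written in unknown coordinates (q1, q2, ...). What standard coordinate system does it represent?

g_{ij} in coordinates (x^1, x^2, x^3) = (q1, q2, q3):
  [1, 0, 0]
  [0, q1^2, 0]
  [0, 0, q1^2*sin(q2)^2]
The line element ds^2 = dq1^2 + q1^2 dq2^2 + q1^2 sin(q2)^2 dq3^2 is dr^2 + r^2 dθ^2 + r^2 sin(θ)^2 dφ^2 with q1 = r, q2 = θ, q3 = φ.
spherical coordinates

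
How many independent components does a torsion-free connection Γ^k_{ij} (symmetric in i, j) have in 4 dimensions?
Γ^k_{ij} has n choices for the upper index and n(n+1)/2 independent symmetric lower index pairs.
Total = 4 × 4×5/2 = 4 × 10 = 40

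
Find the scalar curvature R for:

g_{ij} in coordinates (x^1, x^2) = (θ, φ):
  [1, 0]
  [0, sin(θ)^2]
Non-zero Christoffel symbols (Γ^k_{ij} = Γ^k_{ji}):
Γ^θ_{φ φ} = -sin(2*θ)/2
Γ^φ_{θ φ} = 1/tan(θ)
Ricci tensor (R_{ij} = R^k_{ikj}): R_{θθ} = 1, R_{θφ} = 0, R_{φφ} = sin(θ)^2
Inverse metric: g^{θθ} = 1, g^{φφ} = 1/sin(θ)^2
R = g^{ij} R_{ij} = (1)(1) + (1/sin(θ)^2)(sin(θ)^2) = 2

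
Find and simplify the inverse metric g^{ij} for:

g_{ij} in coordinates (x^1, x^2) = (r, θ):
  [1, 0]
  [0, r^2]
The metric is diagonal, so g^{ij} is diagonal with entries 1/g_{ii}: diag(1, 1/(r^2)).
g^{ij}:
  [1, 0]
  [0, 1/r^2]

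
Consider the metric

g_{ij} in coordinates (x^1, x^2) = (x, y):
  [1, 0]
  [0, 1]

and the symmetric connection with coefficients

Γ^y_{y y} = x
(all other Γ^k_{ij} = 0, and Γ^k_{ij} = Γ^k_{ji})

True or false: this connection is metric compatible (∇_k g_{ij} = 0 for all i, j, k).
Using ∇_k g_{ij} = ∂_k g_{ij} - Γ^m_{ki} g_{mj} - Γ^m_{kj} g_{im}:
∇_y g_{yy} = (0) - (x) - (x) = -2*x ≠ 0
So the connection is not metric compatible (it is not the Levi-Civita connection).
False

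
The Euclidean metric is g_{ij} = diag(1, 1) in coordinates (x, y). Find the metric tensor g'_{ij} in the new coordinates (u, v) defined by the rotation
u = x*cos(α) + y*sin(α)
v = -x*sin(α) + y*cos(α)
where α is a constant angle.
Invert the transformation: x = u*cos(α) - v*sin(α), y = u*sin(α) + v*cos(α)
g'_{ij} = (∂x^k/∂x'^i)(∂x^l/∂x'^j) g_{kl}; with g_{kl} = δ_{kl} this is Σ_k (∂x^k/∂x'^i)(∂x^k/∂x'^j).
Jacobian: ∂x/∂u = cos(α), ∂x/∂v = -sin(α), ∂y/∂u = sin(α), ∂y/∂v = cos(α)
g'_{uu} = (cos(α))(cos(α)) + (sin(α))(sin(α)) = 1
g'_{uv} = (cos(α))(-sin(α)) + (sin(α))(cos(α)) = 0
g'_{vv} = (-sin(α))(-sin(α)) + (cos(α))(cos(α)) = 1
g'_{ij} = diag(1, 1)
The Euclidean metric is invariant under rotations.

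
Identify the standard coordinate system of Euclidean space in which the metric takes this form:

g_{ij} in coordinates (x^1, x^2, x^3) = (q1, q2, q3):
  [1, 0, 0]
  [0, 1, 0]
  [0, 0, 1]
All components are constant and the metric is the identity, i.e. orthonormal rectilinear coordinates.
Cartesian (3D) coordinates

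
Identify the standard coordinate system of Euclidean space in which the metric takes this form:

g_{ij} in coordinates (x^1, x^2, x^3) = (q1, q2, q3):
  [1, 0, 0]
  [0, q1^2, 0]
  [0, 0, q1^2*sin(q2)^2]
The line element ds^2 = dq1^2 + q1^2 dq2^2 + q1^2 sin(q2)^2 dq3^2 is dr^2 + r^2 dθ^2 + r^2 sin(θ)^2 dφ^2 with q1 = r, q2 = θ, q3 = φ.
spherical coordinates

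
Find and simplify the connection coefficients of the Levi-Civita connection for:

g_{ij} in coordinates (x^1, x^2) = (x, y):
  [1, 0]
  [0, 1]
Using Γ^k_{ij} = (1/2) g^{km} (∂_i g_{mj} + ∂_j g_{mi} - ∂_m g_{ij}); the metric is diagonal, so only the m = k term contributes.
Every metric component is constant, so all ∂_m g_{ij} = 0 and every Christoffel symbol vanishes.
All Christoffel symbols are zero.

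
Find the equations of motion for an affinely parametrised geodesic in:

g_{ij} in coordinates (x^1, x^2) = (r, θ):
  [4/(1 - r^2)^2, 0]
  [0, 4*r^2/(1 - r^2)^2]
Geodesic equation: d^2x^k/dλ^2 + Γ^k_{ij} (dx^i/dλ)(dx^j/dλ) = 0.
Non-zero Christoffel symbols:
Γ^r_{r r} = 2*r/(1 - r^2)
Γ^r_{θ θ} = (r^3 + r)/(r^2 - 1)
Γ^θ_{r θ} = (-r^2 - 1)/(r^3 - r)
Substituting (the symmetric pair Γ^k_{ij}, Γ^k_{ji} combines into a factor 2):
d^2r/dλ^2 + (2*r/(1 - r^2)) (dr/dλ)^2 + ((r^3 + r)/(r^2 - 1)) (dθ/dλ)^2 = 0
d^2θ/dλ^2 + ((-2*r^2 - 2)/(r^3 - r)) (dr/dλ)(dθ/dλ) = 0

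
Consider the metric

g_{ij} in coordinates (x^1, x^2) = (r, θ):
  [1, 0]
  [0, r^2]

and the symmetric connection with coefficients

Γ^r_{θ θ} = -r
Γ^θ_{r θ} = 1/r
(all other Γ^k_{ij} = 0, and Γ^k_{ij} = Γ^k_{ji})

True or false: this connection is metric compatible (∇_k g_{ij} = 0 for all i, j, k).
Using ∇_k g_{ij} = ∂_k g_{ij} - Γ^m_{ki} g_{mj} - Γ^m_{kj} g_{im}:
e.g. ∇_r g_{θθ} = (2*r) - (r) - (r) = 0
Every component ∇_k g_{ij} vanishes: the connection is metric compatible.
True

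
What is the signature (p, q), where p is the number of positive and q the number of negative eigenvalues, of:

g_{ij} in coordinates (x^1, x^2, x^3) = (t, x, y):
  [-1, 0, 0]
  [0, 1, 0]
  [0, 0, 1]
The metric is diagonal, so its eigenvalues are the diagonal entries: -1, 1, 1 (at a generic point, where coordinate-dependent entries are positive).
2 positive, 1 negative.
(2, 1) - Lorentzian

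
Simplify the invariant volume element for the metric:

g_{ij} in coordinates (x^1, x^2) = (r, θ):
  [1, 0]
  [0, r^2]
det(g) = r^2
√|det(g)| = r
Volume element: dV = r dr dθ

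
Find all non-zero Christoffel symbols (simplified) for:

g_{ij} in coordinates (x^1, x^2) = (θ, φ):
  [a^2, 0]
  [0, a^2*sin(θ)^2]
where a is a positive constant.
Using Γ^k_{ij} = (1/2) g^{km} (∂_i g_{mj} + ∂_j g_{mi} - ∂_m g_{ij}); the metric is diagonal, so only the m = k term contributes.
Non-zero symbols (using the symmetry Γ^k_{ij} = Γ^k_{ji}):
Γ^θ_{φ φ} = (1/2) g^{θθ} (∂_φ g_{θφ} + ∂_φ g_{θφ} - ∂_θ g_{φφ}) = (1/2)(1/a^2)((0) + (0) - (a^2*sin(2*θ))) = -sin(2*θ)/2
Γ^φ_{θ φ} = (1/2) g^{φφ} (∂_θ g_{φφ} + ∂_φ g_{φθ} - ∂_φ g_{θφ}) = (1/2)(1/(a^2*sin(θ)^2))((a^2*sin(2*θ)) + (0) - (0)) = 1/tan(θ)
All other Christoffel symbols are zero.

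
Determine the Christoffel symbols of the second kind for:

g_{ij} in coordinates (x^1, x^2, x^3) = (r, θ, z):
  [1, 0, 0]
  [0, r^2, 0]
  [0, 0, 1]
Using Γ^k_{ij} = (1/2) g^{km} (∂_i g_{mj} + ∂_j g_{mi} - ∂_m g_{ij}); the metric is diagonal, so only the m = k term contributes.
Non-zero symbols (using the symmetry Γ^k_{ij} = Γ^k_{ji}):
Γ^r_{θ θ} = (1/2) g^{rr} (∂_θ g_{rθ} + ∂_θ g_{rθ} - ∂_r g_{θθ}) = (1/2)(1)((0) + (0) - (2*r)) = -r
Γ^θ_{r θ} = (1/2) g^{θθ} (∂_r g_{θθ} + ∂_θ g_{θr} - ∂_θ g_{rθ}) = (1/2)(1/r^2)((2*r) + (0) - (0)) = 1/r
All other Christoffel symbols are zero.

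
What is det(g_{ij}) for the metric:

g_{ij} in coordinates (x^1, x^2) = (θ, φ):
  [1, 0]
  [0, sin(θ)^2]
For a 2×2 metric: det(g) = g_{11}·g_{22} - g_{12}·g_{21}
= (1)·(sin(θ)^2) - (0)·(0)
= sin(θ)^2 - 0
det(g) = sin(θ)^2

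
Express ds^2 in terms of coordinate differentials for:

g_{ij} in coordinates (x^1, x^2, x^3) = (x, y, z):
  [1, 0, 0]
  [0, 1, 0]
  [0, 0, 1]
ds^2 = g_{ij} dx^i dx^j; only the non-zero components contribute.
ds^2 = dx^2 + dy^2 + dz^2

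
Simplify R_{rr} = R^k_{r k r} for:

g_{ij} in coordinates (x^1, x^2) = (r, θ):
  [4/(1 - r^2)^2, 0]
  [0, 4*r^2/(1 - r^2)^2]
Non-zero Christoffel symbols (Γ^k_{ij} = Γ^k_{ji}):
Γ^r_{r r} = 2*r/(1 - r^2)
Γ^r_{θ θ} = (r^3 + r)/(r^2 - 1)
Γ^θ_{r θ} = (-r^2 - 1)/(r^3 - r)
R^r_{r r r} = 0 (a repeated index in an antisymmetric pair)
R^θ_{r θ r} = ∂_θ Γ^θ_{r r} - ∂_r Γ^θ_{r θ} + Γ^θ_{θ m} Γ^m_{r r} - Γ^θ_{r m} Γ^m_{r θ}
  = (0) - ((r^4 + 4*r^2 - 1)/(r^3 - r)^2) + (2*(r^2 + 1)/(r^2 - 1)^2) - ((r^2 + 1)^2/(r^3 - r)^2) = -4/(r^2 - 1)^2
R_{rr} = R^r_{r r r} + R^θ_{r θ r} = (0) + (-4/(r^2 - 1)^2) = -4/(r^2 - 1)^2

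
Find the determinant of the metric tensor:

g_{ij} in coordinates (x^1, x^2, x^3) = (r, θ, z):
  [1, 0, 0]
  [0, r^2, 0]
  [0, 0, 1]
Diagonal metric: det(g) = g_{11}·g_{22}·g_{33}
= (1)·(r^2)·(1)
det(g) = r^2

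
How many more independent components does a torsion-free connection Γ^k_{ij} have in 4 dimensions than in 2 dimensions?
Independent components in n dimensions: n × n(n+1)/2 = n^2(n+1)/2.
4D: 4 × 10 = 40
2D: 2 × 3 = 6
Difference = 40 - 6 = 34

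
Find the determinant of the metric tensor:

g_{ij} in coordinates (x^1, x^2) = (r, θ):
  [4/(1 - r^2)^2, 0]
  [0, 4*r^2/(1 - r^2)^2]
For a 2×2 metric: det(g) = g_{11}·g_{22} - g_{12}·g_{21}
= (4/(1 - r^2)^2)·(4*r^2/(1 - r^2)^2) - (0)·(0)
= 16*r^2/(1 - r^2)^4 - 0
det(g) = 16*r^2/(1 - r^2)^4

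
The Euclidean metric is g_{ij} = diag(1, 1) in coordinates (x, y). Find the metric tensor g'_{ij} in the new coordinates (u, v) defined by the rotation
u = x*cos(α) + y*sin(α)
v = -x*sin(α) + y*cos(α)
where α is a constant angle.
Invert the transformation: x = u*cos(α) - v*sin(α), y = u*sin(α) + v*cos(α)
g'_{ij} = (∂x^k/∂x'^i)(∂x^l/∂x'^j) g_{kl}; with g_{kl} = δ_{kl} this is Σ_k (∂x^k/∂x'^i)(∂x^k/∂x'^j).
Jacobian: ∂x/∂u = cos(α), ∂x/∂v = -sin(α), ∂y/∂u = sin(α), ∂y/∂v = cos(α)
g'_{uu} = (cos(α))(cos(α)) + (sin(α))(sin(α)) = 1
g'_{uv} = (cos(α))(-sin(α)) + (sin(α))(cos(α)) = 0
g'_{vv} = (-sin(α))(-sin(α)) + (cos(α))(cos(α)) = 1
g'_{ij} = diag(1, 1)
The Euclidean metric is invariant under rotations.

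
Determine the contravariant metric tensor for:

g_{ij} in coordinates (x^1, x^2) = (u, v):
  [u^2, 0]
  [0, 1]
The metric is diagonal, so g^{ij} is diagonal with entries 1/g_{ii}: diag(1/(u^2), 1).
g^{ij}:
  [1/u^2, 0]
  [0, 1]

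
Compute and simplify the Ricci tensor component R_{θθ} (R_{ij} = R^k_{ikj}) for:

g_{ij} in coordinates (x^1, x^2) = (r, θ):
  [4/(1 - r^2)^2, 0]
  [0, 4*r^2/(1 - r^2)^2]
Non-zero Christoffel symbols (Γ^k_{ij} = Γ^k_{ji}):
Γ^r_{r r} = 2*r/(1 - r^2)
Γ^r_{θ θ} = (r^3 + r)/(r^2 - 1)
Γ^θ_{r θ} = (-r^2 - 1)/(r^3 - r)
R^r_{θ r θ} = ∂_r Γ^r_{θ θ} - ∂_θ Γ^r_{θ r} + Γ^r_{r m} Γ^m_{θ θ} - Γ^r_{θ m} Γ^m_{θ r}
  = ((r^4 - 4*r^2 - 1)/(r^2 - 1)^2) - (0) + (-2*r^2*(r^2 + 1)/(r^2 - 1)^2) - (-(r^2 + 1)^2/(r^2 - 1)^2) = -4*r^2/(r^2 - 1)^2
R^θ_{θ θ θ} = 0 (a repeated index in an antisymmetric pair)
R_{θθ} = R^r_{θ r θ} + R^θ_{θ θ θ} = (-4*r^2/(r^2 - 1)^2) + (0) = -4*r^2/(r^2 - 1)^2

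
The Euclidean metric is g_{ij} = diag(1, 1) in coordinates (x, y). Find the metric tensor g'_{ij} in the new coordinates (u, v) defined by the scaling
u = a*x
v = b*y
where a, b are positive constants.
Invert the transformation: x = u/a, y = v/b
g'_{ij} = (∂x^k/∂x'^i)(∂x^l/∂x'^j) g_{kl}; with g_{kl} = δ_{kl} this is Σ_k (∂x^k/∂x'^i)(∂x^k/∂x'^j).
Jacobian: ∂x/∂u = 1/a, ∂x/∂v = 0, ∂y/∂u = 0, ∂y/∂v = 1/b
g'_{uu} = (1/a)(1/a) + (0)(0) = 1/a^2
g'_{uv} = (1/a)(0) + (0)(1/b) = 0
g'_{vv} = (0)(0) + (1/b)(1/b) = 1/b^2
g'_{ij} = diag(1/a^2, 1/b^2)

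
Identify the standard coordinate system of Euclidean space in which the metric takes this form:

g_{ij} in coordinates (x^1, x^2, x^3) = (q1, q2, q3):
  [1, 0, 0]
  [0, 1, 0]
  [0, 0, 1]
All components are constant and the metric is the identity, i.e. orthonormal rectilinear coordinates.
Cartesian (3D) coordinates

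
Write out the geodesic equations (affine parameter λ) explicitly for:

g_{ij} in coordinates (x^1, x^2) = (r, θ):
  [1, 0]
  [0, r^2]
Geodesic equation: d^2x^k/dλ^2 + Γ^k_{ij} (dx^i/dλ)(dx^j/dλ) = 0.
Non-zero Christoffel symbols:
Γ^r_{θ θ} = -r
Γ^θ_{r θ} = 1/r
Substituting (the symmetric pair Γ^k_{ij}, Γ^k_{ji} combines into a factor 2):
d^2r/dλ^2 - r (dθ/dλ)^2 = 0
d^2θ/dλ^2 + (2/r) (dr/dλ)(dθ/dλ) = 0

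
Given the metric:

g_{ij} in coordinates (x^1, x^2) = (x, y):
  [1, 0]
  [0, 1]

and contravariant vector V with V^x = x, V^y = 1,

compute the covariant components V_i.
V_i = g_{ij} V^j:
V_x = (1)(x) + (0)(1) = x
V_y = (0)(x) + (1)(1) = 1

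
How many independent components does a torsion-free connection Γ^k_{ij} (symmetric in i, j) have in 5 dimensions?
Γ^k_{ij} has n choices for the upper index and n(n+1)/2 independent symmetric lower index pairs.
Total = 5 × 5×6/2 = 5 × 15 = 75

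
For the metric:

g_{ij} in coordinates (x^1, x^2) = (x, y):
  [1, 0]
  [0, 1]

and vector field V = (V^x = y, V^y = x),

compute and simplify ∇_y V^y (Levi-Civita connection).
All Christoffel symbols are zero.
∇_y V^y = ∂_y V^y + Γ^y_{y j} V^j
  = (0) + (0)(y) + (0)(x)
  = 0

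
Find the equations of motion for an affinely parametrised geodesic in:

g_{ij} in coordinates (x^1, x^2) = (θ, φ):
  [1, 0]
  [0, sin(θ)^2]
Geodesic equation: d^2x^k/dλ^2 + Γ^k_{ij} (dx^i/dλ)(dx^j/dλ) = 0.
Non-zero Christoffel symbols:
Γ^θ_{φ φ} = -sin(2*θ)/2
Γ^φ_{θ φ} = 1/tan(θ)
Substituting (the symmetric pair Γ^k_{ij}, Γ^k_{ji} combines into a factor 2):
d^2θ/dλ^2 - (sin(2*θ)/2) (dφ/dλ)^2 = 0
d^2φ/dλ^2 + (2/tan(θ)) (dθ/dλ)(dφ/dλ) = 0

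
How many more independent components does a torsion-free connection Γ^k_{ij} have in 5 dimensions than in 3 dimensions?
Independent components in n dimensions: n × n(n+1)/2 = n^2(n+1)/2.
5D: 5 × 15 = 75
3D: 3 × 6 = 18
Difference = 75 - 18 = 57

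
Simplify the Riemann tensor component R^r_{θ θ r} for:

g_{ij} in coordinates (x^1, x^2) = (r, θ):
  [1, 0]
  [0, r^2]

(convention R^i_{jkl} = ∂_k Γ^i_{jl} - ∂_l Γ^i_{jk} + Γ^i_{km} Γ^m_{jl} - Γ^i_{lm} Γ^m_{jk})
Non-zero Christoffel symbols (Γ^k_{ij} = Γ^k_{ji}):
Γ^r_{θ θ} = -r
Γ^θ_{r θ} = 1/r
R^r_{θ θ r} = ∂_θ Γ^r_{θ r} - ∂_r Γ^r_{θ θ} + Γ^r_{θ m} Γ^m_{θ r} - Γ^r_{r m} Γ^m_{θ θ}
  = (0) - (-1) + (-1) - (0) = 0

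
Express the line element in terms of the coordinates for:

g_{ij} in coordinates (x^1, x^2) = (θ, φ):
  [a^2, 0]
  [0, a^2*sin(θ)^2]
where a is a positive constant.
ds^2 = g_{ij} dx^i dx^j; only the non-zero components contribute.
ds^2 = a^2 dθ^2 + a^2*sin(θ)^2 dφ^2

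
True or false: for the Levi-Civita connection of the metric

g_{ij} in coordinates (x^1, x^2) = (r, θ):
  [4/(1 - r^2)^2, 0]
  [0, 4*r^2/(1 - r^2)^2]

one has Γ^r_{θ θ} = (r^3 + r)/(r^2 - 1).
Γ^r_{θ θ} = (1/2) g^{rr} (∂_θ g_{rθ} + ∂_θ g_{rθ} - ∂_r g_{θθ}) = (1/2)((1 - r^2)^2/4)((0) + (0) - (-8*(r^3 + r)/(r^2 - 1)^3)) = (r^3 + r)/(r^2 - 1)
This equals the proposed value (r^3 + r)/(r^2 - 1).
True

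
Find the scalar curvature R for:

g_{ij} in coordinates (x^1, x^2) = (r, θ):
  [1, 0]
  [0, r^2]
Non-zero Christoffel symbols (Γ^k_{ij} = Γ^k_{ji}):
Γ^r_{θ θ} = -r
Γ^θ_{r θ} = 1/r
Ricci tensor (R_{ij} = R^k_{ikj}): R_{rr} = 0, R_{rθ} = 0, R_{θθ} = 0
Inverse metric: g^{rr} = 1, g^{θθ} = 1/r^2
R = g^{ij} R_{ij} = (1)(0) + (1/r^2)(0) = 0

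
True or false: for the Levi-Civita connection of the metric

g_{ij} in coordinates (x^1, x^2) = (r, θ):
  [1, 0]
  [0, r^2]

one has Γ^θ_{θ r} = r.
Γ^θ_{θ r} = (1/2) g^{θθ} (∂_θ g_{θr} + ∂_r g_{θθ} - ∂_θ g_{θr}) = (1/2)(1/r^2)((0) + (2*r) - (0)) = 1/r
This differs from the proposed value r.
False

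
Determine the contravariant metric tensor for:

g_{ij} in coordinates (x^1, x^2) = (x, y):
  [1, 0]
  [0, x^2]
The metric is diagonal, so g^{ij} is diagonal with entries 1/g_{ii}: diag(1, 1/(x^2)).
g^{ij}:
  [1, 0]
  [0, 1/x^2]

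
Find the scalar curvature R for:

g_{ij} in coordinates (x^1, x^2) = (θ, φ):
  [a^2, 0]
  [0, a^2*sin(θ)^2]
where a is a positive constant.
Non-zero Christoffel symbols (Γ^k_{ij} = Γ^k_{ji}):
Γ^θ_{φ φ} = -sin(2*θ)/2
Γ^φ_{θ φ} = 1/tan(θ)
Ricci tensor (R_{ij} = R^k_{ikj}): R_{θθ} = 1, R_{θφ} = 0, R_{φφ} = sin(θ)^2
Inverse metric: g^{θθ} = 1/a^2, g^{φφ} = 1/(a^2*sin(θ)^2)
R = g^{ij} R_{ij} = (1/a^2)(1) + (1/(a^2*sin(θ)^2))(sin(θ)^2) = 2/a^2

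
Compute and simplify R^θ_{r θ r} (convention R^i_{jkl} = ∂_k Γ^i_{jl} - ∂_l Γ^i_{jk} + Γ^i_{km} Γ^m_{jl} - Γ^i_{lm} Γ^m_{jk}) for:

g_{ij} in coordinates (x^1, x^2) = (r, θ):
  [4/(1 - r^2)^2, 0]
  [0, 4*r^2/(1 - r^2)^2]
Non-zero Christoffel symbols (Γ^k_{ij} = Γ^k_{ji}):
Γ^r_{r r} = 2*r/(1 - r^2)
Γ^r_{θ θ} = (r^3 + r)/(r^2 - 1)
Γ^θ_{r θ} = (-r^2 - 1)/(r^3 - r)
R^θ_{r θ r} = ∂_θ Γ^θ_{r r} - ∂_r Γ^θ_{r θ} + Γ^θ_{θ m} Γ^m_{r r} - Γ^θ_{r m} Γ^m_{r θ}
  = (0) - ((r^4 + 4*r^2 - 1)/(r^3 - r)^2) + (2*(r^2 + 1)/(r^2 - 1)^2) - ((r^2 + 1)^2/(r^3 - r)^2) = -4/(r^2 - 1)^2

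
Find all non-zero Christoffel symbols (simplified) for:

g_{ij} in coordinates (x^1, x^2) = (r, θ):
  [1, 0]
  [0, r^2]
Using Γ^k_{ij} = (1/2) g^{km} (∂_i g_{mj} + ∂_j g_{mi} - ∂_m g_{ij}); the metric is diagonal, so only the m = k term contributes.
Non-zero symbols (using the symmetry Γ^k_{ij} = Γ^k_{ji}):
Γ^r_{θ θ} = (1/2) g^{rr} (∂_θ g_{rθ} + ∂_θ g_{rθ} - ∂_r g_{θθ}) = (1/2)(1)((0) + (0) - (2*r)) = -r
Γ^θ_{r θ} = (1/2) g^{θθ} (∂_r g_{θθ} + ∂_θ g_{θr} - ∂_θ g_{rθ}) = (1/2)(1/r^2)((2*r) + (0) - (0)) = 1/r
All other Christoffel symbols are zero.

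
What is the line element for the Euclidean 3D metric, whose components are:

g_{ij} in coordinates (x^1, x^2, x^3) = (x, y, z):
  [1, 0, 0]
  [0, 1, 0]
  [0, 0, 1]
ds^2 = g_{ij} dx^i dx^j; only the non-zero components contribute.
ds^2 = dx^2 + dy^2 + dz^2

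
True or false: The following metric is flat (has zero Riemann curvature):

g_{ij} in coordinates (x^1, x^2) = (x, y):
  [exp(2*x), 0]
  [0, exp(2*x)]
Non-zero Christoffel symbols:
Γ^x_{x x} = 1
Γ^x_{y y} = -1
Γ^y_{x y} = 1
Ricci tensor: R_{xx} = 0, R_{xy} = 0, R_{yy} = 0
All R_{ij} vanish; in 2 dimensions the Riemann tensor is fully determined by the Ricci tensor, so R^i_{jkl} = 0: the metric is flat (curvilinear coordinates on flat space).
True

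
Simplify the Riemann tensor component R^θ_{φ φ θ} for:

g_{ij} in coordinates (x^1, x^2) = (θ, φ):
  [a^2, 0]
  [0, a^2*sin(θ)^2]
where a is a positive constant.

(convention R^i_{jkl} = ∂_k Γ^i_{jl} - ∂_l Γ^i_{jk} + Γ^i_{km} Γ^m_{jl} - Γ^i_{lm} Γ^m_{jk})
Non-zero Christoffel symbols (Γ^k_{ij} = Γ^k_{ji}):
Γ^θ_{φ φ} = -sin(2*θ)/2
Γ^φ_{θ φ} = 1/tan(θ)
R^θ_{φ φ θ} = ∂_φ Γ^θ_{φ θ} - ∂_θ Γ^θ_{φ φ} + Γ^θ_{φ m} Γ^m_{φ θ} - Γ^θ_{θ m} Γ^m_{φ φ}
  = (0) - (-cos(2*θ)) + (-cos(θ)^2) - (0) = -sin(θ)^2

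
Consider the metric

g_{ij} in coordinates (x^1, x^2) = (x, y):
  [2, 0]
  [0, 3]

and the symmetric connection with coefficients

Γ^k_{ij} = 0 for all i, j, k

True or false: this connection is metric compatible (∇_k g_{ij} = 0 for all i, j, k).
Using ∇_k g_{ij} = ∂_k g_{ij} - Γ^m_{ki} g_{mj} - Γ^m_{kj} g_{im}:
e.g. ∇_y g_{yy} = (0) - (0) - (0) = 0
Every component ∇_k g_{ij} vanishes: the connection is metric compatible.
True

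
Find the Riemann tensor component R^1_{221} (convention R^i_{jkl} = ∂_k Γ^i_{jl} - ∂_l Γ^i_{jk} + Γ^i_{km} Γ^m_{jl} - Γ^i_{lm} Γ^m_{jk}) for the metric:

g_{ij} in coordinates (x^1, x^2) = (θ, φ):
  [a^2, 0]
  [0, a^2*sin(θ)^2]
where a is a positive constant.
Non-zero Christoffel symbols (Γ^k_{ij} = Γ^k_{ji}):
Γ^θ_{φ φ} = -sin(2*θ)/2
Γ^φ_{θ φ} = 1/tan(θ)
R^θ_{φ φ θ} = ∂_φ Γ^θ_{φ θ} - ∂_θ Γ^θ_{φ φ} + Γ^θ_{φ m} Γ^m_{φ θ} - Γ^θ_{θ m} Γ^m_{φ φ}
  = (0) - (-cos(2*θ)) + (-cos(θ)^2) - (0) = -sin(θ)^2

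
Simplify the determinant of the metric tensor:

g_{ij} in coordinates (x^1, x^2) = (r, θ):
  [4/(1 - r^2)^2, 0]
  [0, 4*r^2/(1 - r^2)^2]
For a 2×2 metric: det(g) = g_{11}·g_{22} - g_{12}·g_{21}
= (4/(1 - r^2)^2)·(4*r^2/(1 - r^2)^2) - (0)·(0)
= 16*r^2/(1 - r^2)^4 - 0
det(g) = 16*r^2/(1 - r^2)^4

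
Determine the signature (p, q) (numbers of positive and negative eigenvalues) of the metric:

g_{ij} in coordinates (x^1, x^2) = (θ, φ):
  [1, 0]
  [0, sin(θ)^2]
The metric is diagonal, so its eigenvalues are the diagonal entries: 1, sin(θ)^2 (at a generic point, where coordinate-dependent entries are positive).
2 positive, 0 negative.
(2, 0) - Riemannian (positive definite)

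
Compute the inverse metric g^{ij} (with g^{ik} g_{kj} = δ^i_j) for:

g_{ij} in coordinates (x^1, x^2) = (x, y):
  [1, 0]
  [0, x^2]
The metric is diagonal, so g^{ij} is diagonal with entries 1/g_{ii}: diag(1, 1/(x^2)).
g^{ij}:
  [1, 0]
  [0, 1/x^2]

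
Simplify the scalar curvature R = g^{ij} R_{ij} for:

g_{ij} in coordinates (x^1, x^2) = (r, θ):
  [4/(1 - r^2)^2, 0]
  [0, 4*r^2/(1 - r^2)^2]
Non-zero Christoffel symbols (Γ^k_{ij} = Γ^k_{ji}):
Γ^r_{r r} = 2*r/(1 - r^2)
Γ^r_{θ θ} = (r^3 + r)/(r^2 - 1)
Γ^θ_{r θ} = (-r^2 - 1)/(r^3 - r)
Ricci tensor (R_{ij} = R^k_{ikj}): R_{rr} = -4/(r^2 - 1)^2, R_{rθ} = 0, R_{θθ} = -4*r^2/(r^2 - 1)^2
Inverse metric: g^{rr} = (1 - r^2)^2/4, g^{θθ} = (1 - r^2)^2/(4*r^2)
R = g^{ij} R_{ij} = ((1 - r^2)^2/4)(-4/(r^2 - 1)^2) + ((1 - r^2)^2/(4*r^2))(-4*r^2/(r^2 - 1)^2) = -2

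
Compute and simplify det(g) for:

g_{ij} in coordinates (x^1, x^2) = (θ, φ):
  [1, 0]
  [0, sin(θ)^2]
For a 2×2 metric: det(g) = g_{11}·g_{22} - g_{12}·g_{21}
= (1)·(sin(θ)^2) - (0)·(0)
= sin(θ)^2 - 0
det(g) = sin(θ)^2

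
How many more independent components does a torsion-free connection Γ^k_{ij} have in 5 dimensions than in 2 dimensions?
Independent components in n dimensions: n × n(n+1)/2 = n^2(n+1)/2.
5D: 5 × 15 = 75
2D: 2 × 3 = 6
Difference = 75 - 6 = 69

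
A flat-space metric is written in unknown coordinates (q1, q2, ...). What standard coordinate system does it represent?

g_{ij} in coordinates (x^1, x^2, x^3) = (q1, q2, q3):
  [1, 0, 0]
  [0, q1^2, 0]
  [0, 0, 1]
The line element ds^2 = dq1^2 + q1^2 dq2^2 + dq3^2 is dr^2 + r^2 dθ^2 + dz^2 with q1 = r, q2 = θ, q3 = z.
cylindrical coordinates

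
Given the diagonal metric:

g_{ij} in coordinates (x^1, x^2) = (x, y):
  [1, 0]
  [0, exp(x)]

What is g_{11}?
With x^1 = x, x^2 = y, g_{11} = g_{xx} is the row-1, column-1 entry of the matrix.
g_{11} = 1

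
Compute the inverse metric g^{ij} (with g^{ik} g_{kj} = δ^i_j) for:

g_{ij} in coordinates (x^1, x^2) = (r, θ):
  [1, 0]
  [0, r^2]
The metric is diagonal, so g^{ij} is diagonal with entries 1/g_{ii}: diag(1, 1/(r^2)).
g^{ij}:
  [1, 0]
  [0, 1/r^2]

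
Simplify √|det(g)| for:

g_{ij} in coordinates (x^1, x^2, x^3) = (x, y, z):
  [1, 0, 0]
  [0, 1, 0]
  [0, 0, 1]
det(g) = 1
√|det(g)| = 1
Volume element: dV = 1 dx dy dz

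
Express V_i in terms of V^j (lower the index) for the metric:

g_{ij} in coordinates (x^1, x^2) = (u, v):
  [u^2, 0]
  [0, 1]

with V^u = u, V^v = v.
V_i = g_{ij} V^j:
V_u = (u^2)(u) + (0)(v) = u^3
V_v = (0)(u) + (1)(v) = v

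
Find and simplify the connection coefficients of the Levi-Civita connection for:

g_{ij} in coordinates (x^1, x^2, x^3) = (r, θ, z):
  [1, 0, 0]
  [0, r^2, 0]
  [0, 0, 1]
Using Γ^k_{ij} = (1/2) g^{km} (∂_i g_{mj} + ∂_j g_{mi} - ∂_m g_{ij}); the metric is diagonal, so only the m = k term contributes.
Non-zero symbols (using the symmetry Γ^k_{ij} = Γ^k_{ji}):
Γ^r_{θ θ} = (1/2) g^{rr} (∂_θ g_{rθ} + ∂_θ g_{rθ} - ∂_r g_{θθ}) = (1/2)(1)((0) + (0) - (2*r)) = -r
Γ^θ_{r θ} = (1/2) g^{θθ} (∂_r g_{θθ} + ∂_θ g_{θr} - ∂_θ g_{rθ}) = (1/2)(1/r^2)((2*r) + (0) - (0)) = 1/r
All other Christoffel symbols are zero.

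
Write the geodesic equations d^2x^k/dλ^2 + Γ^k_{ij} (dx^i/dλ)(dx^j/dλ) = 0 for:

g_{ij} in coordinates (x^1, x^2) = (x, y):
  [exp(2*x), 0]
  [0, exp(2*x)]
Geodesic equation: d^2x^k/dλ^2 + Γ^k_{ij} (dx^i/dλ)(dx^j/dλ) = 0.
Non-zero Christoffel symbols:
Γ^x_{x x} = 1
Γ^x_{y y} = -1
Γ^y_{x y} = 1
Substituting (the symmetric pair Γ^k_{ij}, Γ^k_{ji} combines into a factor 2):
d^2x/dλ^2 + (dx/dλ)^2 - (dy/dλ)^2 = 0
d^2y/dλ^2 + 2 (dx/dλ)(dy/dλ) = 0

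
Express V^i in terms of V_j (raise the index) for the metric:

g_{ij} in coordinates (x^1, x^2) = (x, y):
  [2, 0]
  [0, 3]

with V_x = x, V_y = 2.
Inverse metric (diagonal): g^{xx} = 1/2, g^{yy} = 1/3
V^i = g^{ij} V_j:
V^x = (1/2)(x) + (0)(2) = x/2
V^y = (0)(x) + (1/3)(2) = 2/3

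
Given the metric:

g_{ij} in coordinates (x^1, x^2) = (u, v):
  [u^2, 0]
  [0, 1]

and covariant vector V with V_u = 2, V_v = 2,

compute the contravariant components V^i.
Inverse metric (diagonal): g^{uu} = 1/u^2, g^{vv} = 1
V^i = g^{ij} V_j:
V^u = (1/u^2)(2) + (0)(2) = 2/u^2
V^v = (0)(2) + (1)(2) = 2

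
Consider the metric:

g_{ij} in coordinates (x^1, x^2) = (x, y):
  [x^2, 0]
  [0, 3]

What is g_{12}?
With x^1 = x, x^2 = y, g_{12} = g_{xy} is the row-1, column-2 entry of the matrix.
g_{12} = 0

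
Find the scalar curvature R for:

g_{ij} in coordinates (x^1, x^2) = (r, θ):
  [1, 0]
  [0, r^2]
Non-zero Christoffel symbols (Γ^k_{ij} = Γ^k_{ji}):
Γ^r_{θ θ} = -r
Γ^θ_{r θ} = 1/r
Ricci tensor (R_{ij} = R^k_{ikj}): R_{rr} = 0, R_{rθ} = 0, R_{θθ} = 0
Inverse metric: g^{rr} = 1, g^{θθ} = 1/r^2
R = g^{ij} R_{ij} = (1)(0) + (1/r^2)(0) = 0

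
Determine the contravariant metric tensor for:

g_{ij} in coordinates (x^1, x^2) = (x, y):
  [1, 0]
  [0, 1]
The metric is diagonal, so g^{ij} is diagonal with entries 1/g_{ii}: diag(1, 1).
g^{ij}:
  [1, 0]
  [0, 1]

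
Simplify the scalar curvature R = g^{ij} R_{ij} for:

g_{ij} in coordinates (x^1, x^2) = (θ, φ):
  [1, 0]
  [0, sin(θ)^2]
Non-zero Christoffel symbols (Γ^k_{ij} = Γ^k_{ji}):
Γ^θ_{φ φ} = -sin(2*θ)/2
Γ^φ_{θ φ} = 1/tan(θ)
Ricci tensor (R_{ij} = R^k_{ikj}): R_{θθ} = 1, R_{θφ} = 0, R_{φφ} = sin(θ)^2
Inverse metric: g^{θθ} = 1, g^{φφ} = 1/sin(θ)^2
R = g^{ij} R_{ij} = (1)(1) + (1/sin(θ)^2)(sin(θ)^2) = 2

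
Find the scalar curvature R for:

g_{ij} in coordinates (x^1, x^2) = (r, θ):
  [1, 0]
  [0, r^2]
Non-zero Christoffel symbols (Γ^k_{ij} = Γ^k_{ji}):
Γ^r_{θ θ} = -r
Γ^θ_{r θ} = 1/r
Ricci tensor (R_{ij} = R^k_{ikj}): R_{rr} = 0, R_{rθ} = 0, R_{θθ} = 0
Inverse metric: g^{rr} = 1, g^{θθ} = 1/r^2
R = g^{ij} R_{ij} = (1)(0) + (1/r^2)(0) = 0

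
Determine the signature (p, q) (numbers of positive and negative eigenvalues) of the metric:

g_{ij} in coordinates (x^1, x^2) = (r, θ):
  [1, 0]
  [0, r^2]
The metric is diagonal, so its eigenvalues are the diagonal entries: 1, r^2 (at a generic point, where coordinate-dependent entries are positive).
2 positive, 0 negative.
(2, 0) - Riemannian (positive definite)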